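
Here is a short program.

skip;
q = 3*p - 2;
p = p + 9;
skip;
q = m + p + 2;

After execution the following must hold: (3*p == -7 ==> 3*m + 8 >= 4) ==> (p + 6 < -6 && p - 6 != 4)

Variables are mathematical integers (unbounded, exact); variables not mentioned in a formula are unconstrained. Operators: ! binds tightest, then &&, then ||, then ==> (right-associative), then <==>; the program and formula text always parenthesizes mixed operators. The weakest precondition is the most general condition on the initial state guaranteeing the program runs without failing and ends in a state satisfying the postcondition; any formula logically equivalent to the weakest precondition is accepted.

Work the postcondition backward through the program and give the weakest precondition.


Working backward. After the program, the postcondition (3*p == -7 ==> 3*m + 8 >= 4) ==> (p + 6 < -6 && p - 6 != 4) must hold; in canonical form it is (3*p == -7 ==> 3*m >= -4) ==> (p < -12 && p != 10).
Before q := m + p + 2: (3*p == -7 ==> 3*m >= -4) ==> (p < -12 && p != 10)
Before skip: (3*p == -7 ==> 3*m >= -4) ==> (p < -12 && p != 10)
Before p := p + 9: (3*p == -34 ==> 3*m >= -4) ==> (p < -21 && p != 1)
Before q := 3*p - 2: (3*p == -34 ==> 3*m >= -4) ==> (p < -21 && p != 1)
Before skip: (3*p == -34 ==> 3*m >= -4) ==> (p < -21 && p != 1)
Answer: WP = (3*p == -34 ==> 3*m >= -4) ==> (p < -21 && p != 1)


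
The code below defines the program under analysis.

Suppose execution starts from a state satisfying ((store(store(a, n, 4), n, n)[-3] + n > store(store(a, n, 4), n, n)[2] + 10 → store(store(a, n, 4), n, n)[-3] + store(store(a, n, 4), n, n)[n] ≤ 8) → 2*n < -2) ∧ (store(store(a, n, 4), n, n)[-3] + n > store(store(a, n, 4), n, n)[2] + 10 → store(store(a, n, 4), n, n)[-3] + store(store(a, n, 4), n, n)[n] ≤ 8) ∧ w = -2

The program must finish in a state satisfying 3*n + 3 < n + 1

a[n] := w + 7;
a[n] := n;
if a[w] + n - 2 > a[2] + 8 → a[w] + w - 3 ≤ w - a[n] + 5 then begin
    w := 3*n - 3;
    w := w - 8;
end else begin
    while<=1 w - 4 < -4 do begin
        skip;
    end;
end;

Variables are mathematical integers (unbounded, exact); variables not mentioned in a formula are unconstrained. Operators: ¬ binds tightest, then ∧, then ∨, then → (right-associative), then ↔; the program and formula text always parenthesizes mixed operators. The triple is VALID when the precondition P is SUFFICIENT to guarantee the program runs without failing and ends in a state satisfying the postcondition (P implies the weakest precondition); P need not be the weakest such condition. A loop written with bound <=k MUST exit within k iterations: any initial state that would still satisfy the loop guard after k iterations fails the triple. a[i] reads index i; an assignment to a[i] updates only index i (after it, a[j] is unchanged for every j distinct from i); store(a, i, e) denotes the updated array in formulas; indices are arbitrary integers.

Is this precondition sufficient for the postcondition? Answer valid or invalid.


Working backward. After the program, the postcondition 3*n + 3 < n + 1 must hold; in canonical form it is 2*n < -2.
Then branch requires 2*n < -2; else branch requires (w < 0 → ((¬(w < 0)) ∧ 2*n < -2)) ∧ ((¬(w < 0)) → 2*n < -2).
Before the if: ((a[w] + n > a[2] + 10 → a[n] + a[w] ≤ 8) → 2*n < -2) ∧ ((¬(a[w] + n > a[2] + 10 → a[n] + a[w] ≤ 8)) → ((w < 0 → ((¬(w < 0)) ∧ 2*n < -2)) ∧ ((¬(w < 0)) → 2*n < -2)))
Before a[n] := n: ((store(a, n, n)[w] + n > store(a, n, n)[2] + 10 → store(a, n, n)[n] + store(a, n, n)[w] ≤ 8) → 2*n < -2) ∧ ((¬(store(a, n, n)[w] + n > store(a, n, n)[2] + 10 → store(a, n, n)[n] + store(a, n, n)[w] ≤ 8)) → ((w < 0 → ((¬(w < 0)) ∧ 2*n < -2)) ∧ ((¬(w < 0)) → 2*n < -2)))
Before a[n] := w + 7: ((store(store(a, n, w + 7), n, n)[w] + n > store(store(a, n, w + 7), n, n)[2] + 10 → store(store(a, n, w + 7), n, n)[n] + store(store(a, n, w + 7), n, n)[w] ≤ 8) → 2*n < -2) ∧ ((¬(store(store(a, n, w + 7), n, n)[w] + n > store(store(a, n, w + 7), n, n)[2] + 10 → store(store(a, n, w + 7), n, n)[n] + store(store(a, n, w + 7), n, n)[w] ≤ 8)) → ((w < 0 → ((¬(w < 0)) ∧ 2*n < -2)) ∧ ((¬(w < 0)) → 2*n < -2)))
The weakest precondition is ((store(store(a, n, w + 7), n, n)[w] + n > store(store(a, n, w + 7), n, n)[2] + 10 → store(store(a, n, w + 7), n, n)[n] + store(store(a, n, w + 7), n, n)[w] ≤ 8) → 2*n < -2) ∧ ((¬(store(store(a, n, w + 7), n, n)[w] + n > store(store(a, n, w + 7), n, n)[2] + 10 → store(store(a, n, w + 7), n, n)[n] + store(store(a, n, w + 7), n, n)[w] ≤ 8)) → ((w < 0 → ((¬(w < 0)) ∧ 2*n < -2)) ∧ ((¬(w < 0)) → 2*n < -2))).
Check whether ((store(store(a, n, 4), n, n)[-3] + n > store(store(a, n, 4), n, n)[2] + 10 → store(store(a, n, 4), n, n)[-3] + store(store(a, n, 4), n, n)[n] ≤ 8) → 2*n < -2) ∧ (store(store(a, n, 4), n, n)[-3] + n > store(store(a, n, 4), n, n)[2] + 10 → store(store(a, n, 4), n, n)[-3] + store(store(a, n, 4), n, n)[n] ≤ 8) ∧ w = -2 implies it.
Countermodel: at the initial state a = {[-4] = 3, [-3] = 0, [-2] = 13, [2] = -5, elsewhere 3}, n = -4, w = -2, the precondition holds but the weakest precondition fails.
Answer: invalid


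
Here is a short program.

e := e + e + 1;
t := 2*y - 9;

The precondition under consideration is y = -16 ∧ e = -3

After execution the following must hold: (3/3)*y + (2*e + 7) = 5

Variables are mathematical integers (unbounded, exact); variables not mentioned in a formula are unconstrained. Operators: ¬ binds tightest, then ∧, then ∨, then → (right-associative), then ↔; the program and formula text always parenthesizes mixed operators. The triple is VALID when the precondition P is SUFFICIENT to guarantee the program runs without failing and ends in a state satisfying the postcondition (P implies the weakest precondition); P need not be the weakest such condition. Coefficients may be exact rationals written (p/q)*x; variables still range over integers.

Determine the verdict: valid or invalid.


Working backward. After the program, the postcondition (3/3)*y + (2*e + 7) = 5 must hold; in canonical form it is 2*e + y = -2.
Before t := 2*y - 9: 2*e + y = -2
Before e := e + e + 1: 4*e + y = -4
The weakest precondition is 4*e + y = -4.
Check whether y = -16 ∧ e = -3 implies it.
Countermodel: at the initial state e = -3, y = -16, the precondition holds but the weakest precondition fails.
Answer: invalid


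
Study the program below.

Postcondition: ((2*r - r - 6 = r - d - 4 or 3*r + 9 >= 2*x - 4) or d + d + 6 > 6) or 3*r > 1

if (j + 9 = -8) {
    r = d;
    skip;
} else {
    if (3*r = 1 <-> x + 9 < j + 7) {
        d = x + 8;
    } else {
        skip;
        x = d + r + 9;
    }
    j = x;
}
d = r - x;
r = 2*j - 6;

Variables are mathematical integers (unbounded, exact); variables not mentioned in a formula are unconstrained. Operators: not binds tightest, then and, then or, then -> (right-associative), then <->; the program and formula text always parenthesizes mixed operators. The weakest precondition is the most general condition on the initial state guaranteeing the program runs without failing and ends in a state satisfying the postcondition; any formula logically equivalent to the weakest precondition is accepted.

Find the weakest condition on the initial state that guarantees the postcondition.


Working backward. After the program, the postcondition ((2*r - r - 6 = r - d - 4 or 3*r + 9 >= 2*x - 4) or d + d + 6 > 6) or 3*r > 1 must hold; in canonical form it is d = 2 or 3*r >= 2*x - 13 or 2*d > 0 or 3*r > 1.
Before r := 2*j - 6: d = 2 or 6*j >= 2*x + 5 or 2*d > 0 or 6*j > 19
Before d := r - x: r = x + 2 or 6*j >= 2*x + 5 or 2*r > 2*x or 6*j > 19
Then branch requires d = x + 2 or 6*j >= 2*x + 5 or 2*d > 2*x or 6*j > 19; else branch requires ((3*r = 1 <-> x < j - 2) -> (r = x + 2 or 4*x >= 5 or 2*r > 2*x or 6*x > 19)) and ((not (3*r = 1 <-> x < j - 2)) -> (d = -11 or 4*d + 4*r >= -31 or 2*d < -18 or 6*d + 6*r > -35)).
Before the if: (j = -17 -> (d = x + 2 or 6*j >= 2*x + 5 or 2*d > 2*x or 6*j > 19)) and ((not (j = -17)) -> (((3*r = 1 <-> x < j - 2) -> (r = x + 2 or 4*x >= 5 or 2*r > 2*x or 6*x > 19)) and ((not (3*r = 1 <-> x < j - 2)) -> (d = -11 or 4*d + 4*r >= -31 or 2*d < -18 or 6*d + 6*r > -35))))
Answer: WP = (j = -17 -> (d = x + 2 or 6*j >= 2*x + 5 or 2*d > 2*x or 6*j > 19)) and ((not (j = -17)) -> (((3*r = 1 <-> x < j - 2) -> (r = x + 2 or 4*x >= 5 or 2*r > 2*x or 6*x > 19)) and ((not (3*r = 1 <-> x < j - 2)) -> (d = -11 or 4*d + 4*r >= -31 or 2*d < -18 or 6*d + 6*r > -35))))


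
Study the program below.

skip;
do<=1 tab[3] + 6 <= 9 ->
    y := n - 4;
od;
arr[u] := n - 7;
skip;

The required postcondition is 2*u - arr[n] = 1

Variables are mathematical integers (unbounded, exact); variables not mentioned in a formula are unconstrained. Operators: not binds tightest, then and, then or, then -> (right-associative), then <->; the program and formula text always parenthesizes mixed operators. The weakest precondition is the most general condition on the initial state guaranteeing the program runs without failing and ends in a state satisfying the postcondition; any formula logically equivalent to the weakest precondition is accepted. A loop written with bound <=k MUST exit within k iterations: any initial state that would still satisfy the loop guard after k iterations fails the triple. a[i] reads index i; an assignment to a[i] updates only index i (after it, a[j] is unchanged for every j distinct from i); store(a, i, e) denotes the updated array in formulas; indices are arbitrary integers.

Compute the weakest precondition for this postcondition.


Working backward. After the program, the postcondition 2*u - arr[n] = 1 must hold; in canonical form it is 2*u = arr[n] + 1.
Before skip: 2*u = arr[n] + 1
Before arr[u] := n - 7: 2*u = store(arr, u, n - 7)[n] + 1
Before the loop (bound <=1), unroll the exhaustion recursion (WP_0 = exit-now case; WP_j = one more guarded iteration, up to j = 1):
  WP_0: (not (tab[3] <= 3)) and 2*u = store(arr, u, n - 7)[n] + 1
  WP_1: (tab[3] <= 3 -> ((not (tab[3] <= 3)) and 2*u = store(arr, u, n - 7)[n] + 1)) and ((not (tab[3] <= 3)) -> 2*u = store(arr, u, n - 7)[n] + 1)
So before the loop: (tab[3] <= 3 -> ((not (tab[3] <= 3)) and 2*u = store(arr, u, n - 7)[n] + 1)) and ((not (tab[3] <= 3)) -> 2*u = store(arr, u, n - 7)[n] + 1)
Before skip: (tab[3] <= 3 -> ((not (tab[3] <= 3)) and 2*u = store(arr, u, n - 7)[n] + 1)) and ((not (tab[3] <= 3)) -> 2*u = store(arr, u, n - 7)[n] + 1)
Answer: WP = (tab[3] <= 3 -> ((not (tab[3] <= 3)) and 2*u = store(arr, u, n - 7)[n] + 1)) and ((not (tab[3] <= 3)) -> 2*u = store(arr, u, n - 7)[n] + 1)


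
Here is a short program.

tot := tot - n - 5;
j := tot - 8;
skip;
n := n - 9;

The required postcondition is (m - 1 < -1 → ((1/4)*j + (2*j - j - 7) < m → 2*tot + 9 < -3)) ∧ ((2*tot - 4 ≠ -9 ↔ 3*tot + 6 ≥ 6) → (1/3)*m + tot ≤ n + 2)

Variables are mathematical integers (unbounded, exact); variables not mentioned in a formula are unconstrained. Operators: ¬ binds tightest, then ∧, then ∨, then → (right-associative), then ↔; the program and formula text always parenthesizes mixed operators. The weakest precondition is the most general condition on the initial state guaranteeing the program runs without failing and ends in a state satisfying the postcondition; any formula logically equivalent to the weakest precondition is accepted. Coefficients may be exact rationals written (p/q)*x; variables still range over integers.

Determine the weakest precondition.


Working backward. After the program, the postcondition (m - 1 < -1 → ((1/4)*j + (2*j - j - 7) < m → 2*tot + 9 < -3)) ∧ ((2*tot - 4 ≠ -9 ↔ 3*tot + 6 ≥ 6) → (1/3)*m + tot ≤ n + 2) must hold; in canonical form it is (m < 0 → ((5/4)*j < m + 7 → 2*tot < -12)) ∧ ((2*tot ≠ -5 ↔ 3*tot ≥ 0) → (1/3)*m + tot ≤ n + 2).
Before n := n - 9: (m < 0 → ((5/4)*j < m + 7 → 2*tot < -12)) ∧ ((2*tot ≠ -5 ↔ 3*tot ≥ 0) → (1/3)*m + tot ≤ n - 7)
Before skip: (m < 0 → ((5/4)*j < m + 7 → 2*tot < -12)) ∧ ((2*tot ≠ -5 ↔ 3*tot ≥ 0) → (1/3)*m + tot ≤ n - 7)
Before j := tot - 8: (m < 0 → ((5/4)*tot < m + 17 → 2*tot < -12)) ∧ ((2*tot ≠ -5 ↔ 3*tot ≥ 0) → (1/3)*m + tot ≤ n - 7)
Before tot := tot - n - 5: (m < 0 → ((5/4)*tot < m + (5/4)*n + 93/4 → 2*tot < 2*n - 2)) ∧ ((2*tot ≠ 2*n + 5 ↔ 3*tot ≥ 3*n + 15) → (1/3)*m + tot ≤ 2*n - 2)
Answer: WP = (m < 0 → ((5/4)*tot < m + (5/4)*n + 93/4 → 2*tot < 2*n - 2)) ∧ ((2*tot ≠ 2*n + 5 ↔ 3*tot ≥ 3*n + 15) → (1/3)*m + tot ≤ 2*n - 2)


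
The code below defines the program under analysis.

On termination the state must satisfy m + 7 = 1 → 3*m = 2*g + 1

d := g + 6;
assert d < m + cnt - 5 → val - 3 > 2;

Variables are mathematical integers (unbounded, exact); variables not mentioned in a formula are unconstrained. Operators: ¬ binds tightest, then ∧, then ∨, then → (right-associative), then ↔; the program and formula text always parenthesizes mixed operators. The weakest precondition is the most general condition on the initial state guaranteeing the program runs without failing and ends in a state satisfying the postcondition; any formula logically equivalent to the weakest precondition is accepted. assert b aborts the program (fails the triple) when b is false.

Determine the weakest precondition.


Working backward. After the program, the postcondition m + 7 = 1 → 3*m = 2*g + 1 must hold; in canonical form it is m = -6 → 3*m = 2*g + 1.
Before assert d < m + cnt - 5 → val - 3 > 2: (d < cnt + m - 5 → val > 5) ∧ (m = -6 → 3*m = 2*g + 1)
Before d := g + 6: (g < cnt + m - 11 → val > 5) ∧ (m = -6 → 3*m = 2*g + 1)
Answer: WP = (g < cnt + m - 11 → val > 5) ∧ (m = -6 → 3*m = 2*g + 1)


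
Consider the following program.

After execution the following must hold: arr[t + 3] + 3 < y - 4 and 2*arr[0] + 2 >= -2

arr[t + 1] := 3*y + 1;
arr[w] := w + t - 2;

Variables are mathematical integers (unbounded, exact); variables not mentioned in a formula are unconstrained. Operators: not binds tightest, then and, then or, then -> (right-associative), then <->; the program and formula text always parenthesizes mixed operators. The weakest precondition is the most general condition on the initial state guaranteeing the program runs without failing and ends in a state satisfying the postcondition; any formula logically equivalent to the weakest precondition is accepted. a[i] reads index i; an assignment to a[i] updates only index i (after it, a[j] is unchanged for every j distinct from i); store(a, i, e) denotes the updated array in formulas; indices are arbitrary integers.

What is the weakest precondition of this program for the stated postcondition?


Working backward. After the program, the postcondition arr[t + 3] + 3 < y - 4 and 2*arr[0] + 2 >= -2 must hold; in canonical form it is arr[t + 3] < y - 7 and 2*arr[0] >= -4.
Before arr[w] := w + t - 2: store(arr, w, t + w - 2)[t + 3] < y - 7 and 2*store(arr, w, t + w - 2)[0] >= -4
Before arr[t + 1] := 3*y + 1: store(store(arr, t + 1, 3*y + 1), w, t + w - 2)[t + 3] < y - 7 and 2*store(store(arr, t + 1, 3*y + 1), w, t + w - 2)[0] >= -4
Answer: WP = store(store(arr, t + 1, 3*y + 1), w, t + w - 2)[t + 3] < y - 7 and 2*store(store(arr, t + 1, 3*y + 1), w, t + w - 2)[0] >= -4


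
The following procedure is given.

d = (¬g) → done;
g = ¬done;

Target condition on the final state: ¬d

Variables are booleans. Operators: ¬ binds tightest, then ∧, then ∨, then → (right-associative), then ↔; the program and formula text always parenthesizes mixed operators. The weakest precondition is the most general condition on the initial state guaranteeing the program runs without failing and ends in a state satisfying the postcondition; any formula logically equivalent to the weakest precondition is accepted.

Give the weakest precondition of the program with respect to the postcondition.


Working backward. After the program, ¬d must hold.
Before g := ¬done: ¬d
Before d := (¬g) → done: ¬((¬g) → done)
Answer: WP = ¬((¬g) → done)


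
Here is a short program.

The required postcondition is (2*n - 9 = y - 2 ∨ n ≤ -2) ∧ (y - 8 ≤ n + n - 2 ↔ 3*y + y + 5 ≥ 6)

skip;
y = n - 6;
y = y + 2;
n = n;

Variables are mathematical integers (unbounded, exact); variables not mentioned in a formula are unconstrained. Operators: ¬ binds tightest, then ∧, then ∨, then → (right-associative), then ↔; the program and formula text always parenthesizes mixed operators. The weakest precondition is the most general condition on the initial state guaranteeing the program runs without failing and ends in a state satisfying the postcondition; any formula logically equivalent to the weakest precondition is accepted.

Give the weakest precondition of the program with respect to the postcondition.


Working backward. After the program, the postcondition (2*n - 9 = y - 2 ∨ n ≤ -2) ∧ (y - 8 ≤ n + n - 2 ↔ 3*y + y + 5 ≥ 6) must hold; in canonical form it is (2*n = y + 7 ∨ n ≤ -2) ∧ (y ≤ 2*n + 6 ↔ 4*y ≥ 1).
Before n := n: (2*n = y + 7 ∨ n ≤ -2) ∧ (y ≤ 2*n + 6 ↔ 4*y ≥ 1)
Before y := y + 2: (2*n = y + 9 ∨ n ≤ -2) ∧ (y ≤ 2*n + 4 ↔ 4*y ≥ -7)
Before y := n - 6: (n = 3 ∨ n ≤ -2) ∧ (n ≥ -10 ↔ 4*n ≥ 17)
Before skip: (n = 3 ∨ n ≤ -2) ∧ (n ≥ -10 ↔ 4*n ≥ 17)
Answer: WP = (n = 3 ∨ n ≤ -2) ∧ (n ≥ -10 ↔ 4*n ≥ 17)


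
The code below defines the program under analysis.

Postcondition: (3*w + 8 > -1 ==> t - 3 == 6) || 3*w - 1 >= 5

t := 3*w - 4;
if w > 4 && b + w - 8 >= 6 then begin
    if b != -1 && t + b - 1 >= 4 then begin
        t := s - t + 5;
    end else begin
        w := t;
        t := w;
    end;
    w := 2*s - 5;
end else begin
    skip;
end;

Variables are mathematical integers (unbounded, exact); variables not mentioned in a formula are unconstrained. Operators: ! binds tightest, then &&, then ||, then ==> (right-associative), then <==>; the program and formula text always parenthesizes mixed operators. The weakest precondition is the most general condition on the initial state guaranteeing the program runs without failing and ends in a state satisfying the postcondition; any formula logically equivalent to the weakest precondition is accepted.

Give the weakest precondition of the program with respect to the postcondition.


Working backward. After the program, the postcondition (3*w + 8 > -1 ==> t - 3 == 6) || 3*w - 1 >= 5 must hold; in canonical form it is (3*w > -9 ==> t == 9) || 3*w >= 6.
Then branch requires ((b != -1 && b + t >= 5) ==> ((6*s > 6 ==> s == t + 4) || 6*s >= 21)) && ((!(b != -1 && b + t >= 5)) ==> ((6*s > 6 ==> t == 9) || 6*s >= 21)); else branch requires (3*w > -9 ==> t == 9) || 3*w >= 6.
Before the if: ((w > 4 && b + w >= 14) ==> (((b != -1 && b + t >= 5) ==> ((6*s > 6 ==> s == t + 4) || 6*s >= 21)) && ((!(b != -1 && b + t >= 5)) ==> ((6*s > 6 ==> t == 9) || 6*s >= 21)))) && ((!(w > 4 && b + w >= 14)) ==> ((3*w > -9 ==> t == 9) || 3*w >= 6))
Before t := 3*w - 4: ((w > 4 && b + w >= 14) ==> (((b != -1 && b + 3*w >= 9) ==> ((6*s > 6 ==> s == 3*w) || 6*s >= 21)) && ((!(b != -1 && b + 3*w >= 9)) ==> ((6*s > 6 ==> 3*w == 13) || 6*s >= 21)))) && ((!(w > 4 && b + w >= 14)) ==> ((3*w > -9 ==> 3*w == 13) || 3*w >= 6))
Answer: WP = ((w > 4 && b + w >= 14) ==> (((b != -1 && b + 3*w >= 9) ==> ((6*s > 6 ==> s == 3*w) || 6*s >= 21)) && ((!(b != -1 && b + 3*w >= 9)) ==> ((6*s > 6 ==> 3*w == 13) || 6*s >= 21)))) && ((!(w > 4 && b + w >= 14)) ==> ((3*w > -9 ==> 3*w == 13) || 3*w >= 6))


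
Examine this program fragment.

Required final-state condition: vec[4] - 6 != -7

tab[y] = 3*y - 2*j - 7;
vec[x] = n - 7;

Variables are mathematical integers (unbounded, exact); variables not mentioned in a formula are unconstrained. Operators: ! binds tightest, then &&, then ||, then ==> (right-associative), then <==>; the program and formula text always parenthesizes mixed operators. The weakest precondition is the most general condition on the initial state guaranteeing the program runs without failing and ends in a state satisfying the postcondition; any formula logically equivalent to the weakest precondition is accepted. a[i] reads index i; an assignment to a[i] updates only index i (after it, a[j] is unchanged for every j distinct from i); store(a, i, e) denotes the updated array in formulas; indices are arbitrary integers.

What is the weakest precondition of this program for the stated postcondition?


Working backward. After the program, the postcondition vec[4] - 6 != -7 must hold; in canonical form it is vec[4] != -1.
Before vec[x] := n - 7: store(vec, x, n - 7)[4] != -1
Before tab[y] := 3*y - 2*j - 7: store(vec, x, n - 7)[4] != -1
Answer: WP = store(vec, x, n - 7)[4] != -1


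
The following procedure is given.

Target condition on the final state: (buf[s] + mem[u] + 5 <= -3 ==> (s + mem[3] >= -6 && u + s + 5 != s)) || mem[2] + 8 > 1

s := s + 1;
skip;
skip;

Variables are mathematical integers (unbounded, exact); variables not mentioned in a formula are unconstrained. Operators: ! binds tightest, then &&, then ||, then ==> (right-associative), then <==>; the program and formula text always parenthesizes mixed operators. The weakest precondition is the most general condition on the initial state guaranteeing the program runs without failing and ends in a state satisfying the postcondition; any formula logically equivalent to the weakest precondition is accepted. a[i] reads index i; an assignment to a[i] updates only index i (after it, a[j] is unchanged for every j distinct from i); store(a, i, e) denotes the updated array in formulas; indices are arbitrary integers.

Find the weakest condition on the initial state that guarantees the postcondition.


Working backward. After the program, the postcondition (buf[s] + mem[u] + 5 <= -3 ==> (s + mem[3] >= -6 && u + s + 5 != s)) || mem[2] + 8 > 1 must hold; in canonical form it is (buf[s] + mem[u] <= -8 ==> (mem[3] + s >= -6 && u != -5)) || mem[2] > -7.
Before skip: (buf[s] + mem[u] <= -8 ==> (mem[3] + s >= -6 && u != -5)) || mem[2] > -7
Before skip: (buf[s] + mem[u] <= -8 ==> (mem[3] + s >= -6 && u != -5)) || mem[2] > -7
Before s := s + 1: (buf[s + 1] + mem[u] <= -8 ==> (mem[3] + s >= -7 && u != -5)) || mem[2] > -7
Answer: WP = (buf[s + 1] + mem[u] <= -8 ==> (mem[3] + s >= -7 && u != -5)) || mem[2] > -7


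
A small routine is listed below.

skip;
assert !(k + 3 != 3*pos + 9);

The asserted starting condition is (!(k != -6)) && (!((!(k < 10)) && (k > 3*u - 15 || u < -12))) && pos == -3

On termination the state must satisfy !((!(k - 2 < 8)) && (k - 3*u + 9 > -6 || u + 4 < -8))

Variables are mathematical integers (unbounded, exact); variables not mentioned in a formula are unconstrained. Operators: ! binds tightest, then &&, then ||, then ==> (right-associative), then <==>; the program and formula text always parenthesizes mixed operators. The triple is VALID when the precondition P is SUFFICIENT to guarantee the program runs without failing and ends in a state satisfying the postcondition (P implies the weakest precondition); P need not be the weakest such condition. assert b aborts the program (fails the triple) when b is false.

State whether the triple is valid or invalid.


Working backward. After the program, the postcondition !((!(k - 2 < 8)) && (k - 3*u + 9 > -6 || u + 4 < -8)) must hold; in canonical form it is !((!(k < 10)) && (k > 3*u - 15 || u < -12)).
Before assert !(k + 3 != 3*pos + 9): (!(k != 3*pos + 6)) && (!((!(k < 10)) && (k > 3*u - 15 || u < -12)))
Before skip: (!(k != 3*pos + 6)) && (!((!(k < 10)) && (k > 3*u - 15 || u < -12)))
The weakest precondition is (!(k != 3*pos + 6)) && (!((!(k < 10)) && (k > 3*u - 15 || u < -12))).
Check whether (!(k != -6)) && (!((!(k < 10)) && (k > 3*u - 15 || u < -12))) && pos == -3 implies it.
Countermodel: at the initial state k = -6, pos = -3, u = 0, the precondition holds but the weakest precondition fails.
Answer: invalid


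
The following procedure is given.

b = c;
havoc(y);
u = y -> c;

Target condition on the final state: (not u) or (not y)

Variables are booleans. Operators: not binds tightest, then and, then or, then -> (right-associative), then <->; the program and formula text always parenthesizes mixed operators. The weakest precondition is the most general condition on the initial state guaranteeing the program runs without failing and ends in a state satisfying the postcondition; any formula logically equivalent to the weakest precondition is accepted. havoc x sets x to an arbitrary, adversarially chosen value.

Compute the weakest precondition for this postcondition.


Working backward. After the program, (not u) or (not y) must hold.
Before u := y -> c: (not (y -> c)) or (not y)
Before havoc y: not c
Before b := c: not c
Answer: WP = not c


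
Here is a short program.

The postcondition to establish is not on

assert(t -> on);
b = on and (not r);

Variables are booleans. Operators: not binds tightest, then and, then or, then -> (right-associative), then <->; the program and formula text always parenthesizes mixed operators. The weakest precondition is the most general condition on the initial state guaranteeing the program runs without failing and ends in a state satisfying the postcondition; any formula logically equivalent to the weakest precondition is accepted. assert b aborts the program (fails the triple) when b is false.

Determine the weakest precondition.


Working backward. After the program, not on must hold.
Before b := on and (not r): not on
Before assert t -> on: (t -> on) and (not on)
Answer: WP = (t -> on) and (not on)


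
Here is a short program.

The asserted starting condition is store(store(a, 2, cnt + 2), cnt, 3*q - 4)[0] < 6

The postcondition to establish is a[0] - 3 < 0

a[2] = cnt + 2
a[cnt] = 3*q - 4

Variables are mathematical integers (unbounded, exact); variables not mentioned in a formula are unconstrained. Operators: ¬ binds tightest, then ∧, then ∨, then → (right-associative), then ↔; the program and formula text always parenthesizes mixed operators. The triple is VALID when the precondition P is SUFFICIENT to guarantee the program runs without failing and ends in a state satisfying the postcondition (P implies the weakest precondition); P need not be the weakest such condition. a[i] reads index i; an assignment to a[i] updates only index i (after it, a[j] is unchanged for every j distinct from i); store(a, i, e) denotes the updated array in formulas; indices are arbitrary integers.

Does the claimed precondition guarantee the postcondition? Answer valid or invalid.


Working backward. After the program, the postcondition a[0] - 3 < 0 must hold; in canonical form it is a[0] < 3.
Before a[cnt] := 3*q - 4: store(a, cnt, 3*q - 4)[0] < 3
Before a[2] := cnt + 2: store(store(a, 2, cnt + 2), cnt, 3*q - 4)[0] < 3
The weakest precondition is store(store(a, 2, cnt + 2), cnt, 3*q - 4)[0] < 3.
Check whether store(store(a, 2, cnt + 2), cnt, 3*q - 4)[0] < 6 implies it.
Countermodel: at the initial state a = {[-1] = 4, [0] = 3, [2] = 4, elsewhere 4}, cnt = -1, q = 0, the precondition holds but the weakest precondition fails.
Answer: invalid


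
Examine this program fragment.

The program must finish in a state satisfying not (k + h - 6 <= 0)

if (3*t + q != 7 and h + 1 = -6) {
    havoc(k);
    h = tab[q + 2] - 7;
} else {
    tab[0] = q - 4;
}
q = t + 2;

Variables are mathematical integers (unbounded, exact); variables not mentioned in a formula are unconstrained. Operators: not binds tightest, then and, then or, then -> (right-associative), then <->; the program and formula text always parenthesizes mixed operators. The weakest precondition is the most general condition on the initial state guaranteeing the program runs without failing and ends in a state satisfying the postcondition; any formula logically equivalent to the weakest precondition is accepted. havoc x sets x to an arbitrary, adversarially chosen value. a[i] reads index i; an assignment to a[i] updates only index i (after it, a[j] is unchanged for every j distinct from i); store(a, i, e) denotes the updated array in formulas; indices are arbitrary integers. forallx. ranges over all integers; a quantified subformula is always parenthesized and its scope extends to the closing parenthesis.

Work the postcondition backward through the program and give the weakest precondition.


Working backward. After the program, the postcondition not (k + h - 6 <= 0) must hold; in canonical form it is not (h + k <= 6).
Before q := t + 2: not (h + k <= 6)
Then branch requires forall k_1. (not (tab[q + 2] + k_1 <= 13)); else branch requires not (h + k <= 6).
Before the if: ((q + 3*t != 7 and h = -7) -> (forall k_1. (not (tab[q + 2] + k_1 <= 13)))) and ((not (q + 3*t != 7 and h = -7)) -> (not (h + k <= 6)))
Answer: WP = ((q + 3*t != 7 and h = -7) -> (forall k_1. (not (tab[q + 2] + k_1 <= 13)))) and ((not (q + 3*t != 7 and h = -7)) -> (not (h + k <= 6)))


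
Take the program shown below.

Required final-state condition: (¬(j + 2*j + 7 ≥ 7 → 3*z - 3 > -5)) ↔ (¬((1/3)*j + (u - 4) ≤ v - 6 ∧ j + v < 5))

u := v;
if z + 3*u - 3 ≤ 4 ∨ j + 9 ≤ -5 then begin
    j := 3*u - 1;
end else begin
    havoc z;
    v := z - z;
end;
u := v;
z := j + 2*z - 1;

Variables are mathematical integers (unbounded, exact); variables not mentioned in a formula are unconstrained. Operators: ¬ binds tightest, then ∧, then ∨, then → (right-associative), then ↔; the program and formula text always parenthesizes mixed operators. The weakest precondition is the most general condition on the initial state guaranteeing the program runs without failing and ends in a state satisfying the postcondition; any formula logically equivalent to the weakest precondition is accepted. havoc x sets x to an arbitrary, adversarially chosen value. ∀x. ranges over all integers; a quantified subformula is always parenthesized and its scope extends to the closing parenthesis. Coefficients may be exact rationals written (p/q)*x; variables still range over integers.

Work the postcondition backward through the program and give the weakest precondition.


Working backward. After the program, the postcondition (¬(j + 2*j + 7 ≥ 7 → 3*z - 3 > -5)) ↔ (¬((1/3)*j + (u - 4) ≤ v - 6 ∧ j + v < 5)) must hold; in canonical form it is (¬(3*j ≥ 0 → 3*z > -2)) ↔ (¬((1/3)*j + u ≤ v - 2 ∧ j + v < 5)).
Before z := j + 2*z - 1: (¬(3*j ≥ 0 → 3*j + 6*z > 1)) ↔ (¬((1/3)*j + u ≤ v - 2 ∧ j + v < 5))
Before u := v: (¬(3*j ≥ 0 → 3*j + 6*z > 1)) ↔ (¬((1/3)*j ≤ -2 ∧ j + v < 5))
Then branch requires (¬(9*u ≥ 3 → 9*u + 6*z > 4)) ↔ (¬(u ≤ -5/3 ∧ 3*u + v < 6)); else branch requires ∀z_1. ((¬(3*j ≥ 0 → 3*j + 6*z_1 > 1)) ↔ (¬((1/3)*j ≤ -2 ∧ j < 5))).
Before the if: ((3*u + z ≤ 7 ∨ j ≤ -14) → ((¬(9*u ≥ 3 → 9*u + 6*z > 4)) ↔ (¬(u ≤ -5/3 ∧ 3*u + v < 6)))) ∧ ((¬(3*u + z ≤ 7 ∨ j ≤ -14)) → (∀z_1. ((¬(3*j ≥ 0 → 3*j + 6*z_1 > 1)) ↔ (¬((1/3)*j ≤ -2 ∧ j < 5)))))
Before u := v: ((3*v + z ≤ 7 ∨ j ≤ -14) → ((¬(9*v ≥ 3 → 9*v + 6*z > 4)) ↔ (¬(v ≤ -5/3 ∧ 4*v < 6)))) ∧ ((¬(3*v + z ≤ 7 ∨ j ≤ -14)) → (∀z_1. ((¬(3*j ≥ 0 → 3*j + 6*z_1 > 1)) ↔ (¬((1/3)*j ≤ -2 ∧ j < 5)))))
Answer: WP = ((3*v + z ≤ 7 ∨ j ≤ -14) → ((¬(9*v ≥ 3 → 9*v + 6*z > 4)) ↔ (¬(v ≤ -5/3 ∧ 4*v < 6)))) ∧ ((¬(3*v + z ≤ 7 ∨ j ≤ -14)) → (∀z_1. ((¬(3*j ≥ 0 → 3*j + 6*z_1 > 1)) ↔ (¬((1/3)*j ≤ -2 ∧ j < 5)))))


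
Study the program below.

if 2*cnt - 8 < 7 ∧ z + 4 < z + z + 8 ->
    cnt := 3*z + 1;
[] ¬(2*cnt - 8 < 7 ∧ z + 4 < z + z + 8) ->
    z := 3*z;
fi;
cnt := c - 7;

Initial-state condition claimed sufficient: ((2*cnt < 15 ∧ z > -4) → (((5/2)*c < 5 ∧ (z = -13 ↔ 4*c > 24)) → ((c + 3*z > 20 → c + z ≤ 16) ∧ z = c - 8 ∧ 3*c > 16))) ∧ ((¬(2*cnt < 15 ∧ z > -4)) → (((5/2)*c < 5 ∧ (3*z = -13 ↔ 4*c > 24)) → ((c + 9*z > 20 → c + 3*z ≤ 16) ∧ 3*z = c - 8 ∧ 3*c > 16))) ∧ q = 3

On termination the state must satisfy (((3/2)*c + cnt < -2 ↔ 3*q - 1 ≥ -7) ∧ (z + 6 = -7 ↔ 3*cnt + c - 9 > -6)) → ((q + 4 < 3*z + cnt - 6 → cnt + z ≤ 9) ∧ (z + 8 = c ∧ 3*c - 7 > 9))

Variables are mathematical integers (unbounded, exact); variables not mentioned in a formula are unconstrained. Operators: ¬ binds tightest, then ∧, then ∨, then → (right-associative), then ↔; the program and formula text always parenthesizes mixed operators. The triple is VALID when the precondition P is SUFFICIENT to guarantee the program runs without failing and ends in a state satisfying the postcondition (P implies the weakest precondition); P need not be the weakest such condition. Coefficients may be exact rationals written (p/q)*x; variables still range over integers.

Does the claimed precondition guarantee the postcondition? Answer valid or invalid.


Working backward. After the program, the postcondition (((3/2)*c + cnt < -2 ↔ 3*q - 1 ≥ -7) ∧ (z + 6 = -7 ↔ 3*cnt + c - 9 > -6)) → ((q + 4 < 3*z + cnt - 6 → cnt + z ≤ 9) ∧ (z + 8 = c ∧ 3*c - 7 > 9)) must hold; in canonical form it is (((3/2)*c + cnt < -2 ↔ 3*q ≥ -6) ∧ (z = -13 ↔ c + 3*cnt > 3)) → ((q < cnt + 3*z - 10 → cnt + z ≤ 9) ∧ z = c - 8 ∧ 3*c > 16).
Before cnt := c - 7: (((5/2)*c < 5 ↔ 3*q ≥ -6) ∧ (z = -13 ↔ 4*c > 24)) → ((q < c + 3*z - 17 → c + z ≤ 16) ∧ z = c - 8 ∧ 3*c > 16)
Then branch requires (((5/2)*c < 5 ↔ 3*q ≥ -6) ∧ (z = -13 ↔ 4*c > 24)) → ((q < c + 3*z - 17 → c + z ≤ 16) ∧ z = c - 8 ∧ 3*c > 16); else branch requires (((5/2)*c < 5 ↔ 3*q ≥ -6) ∧ (3*z = -13 ↔ 4*c > 24)) → ((q < c + 9*z - 17 → c + 3*z ≤ 16) ∧ 3*z = c - 8 ∧ 3*c > 16).
Before the if: ((2*cnt < 15 ∧ z > -4) → ((((5/2)*c < 5 ↔ 3*q ≥ -6) ∧ (z = -13 ↔ 4*c > 24)) → ((q < c + 3*z - 17 → c + z ≤ 16) ∧ z = c - 8 ∧ 3*c > 16))) ∧ ((¬(2*cnt < 15 ∧ z > -4)) → ((((5/2)*c < 5 ↔ 3*q ≥ -6) ∧ (3*z = -13 ↔ 4*c > 24)) → ((q < c + 9*z - 17 → c + 3*z ≤ 16) ∧ 3*z = c - 8 ∧ 3*c > 16)))
The weakest precondition is ((2*cnt < 15 ∧ z > -4) → ((((5/2)*c < 5 ↔ 3*q ≥ -6) ∧ (z = -13 ↔ 4*c > 24)) → ((q < c + 3*z - 17 → c + z ≤ 16) ∧ z = c - 8 ∧ 3*c > 16))) ∧ ((¬(2*cnt < 15 ∧ z > -4)) → ((((5/2)*c < 5 ↔ 3*q ≥ -6) ∧ (3*z = -13 ↔ 4*c > 24)) → ((q < c + 9*z - 17 → c + 3*z ≤ 16) ∧ 3*z = c - 8 ∧ 3*c > 16))).
Check whether ((2*cnt < 15 ∧ z > -4) → (((5/2)*c < 5 ∧ (z = -13 ↔ 4*c > 24)) → ((c + 3*z > 20 → c + z ≤ 16) ∧ z = c - 8 ∧ 3*c > 16))) ∧ ((¬(2*cnt < 15 ∧ z > -4)) → (((5/2)*c < 5 ∧ (3*z = -13 ↔ 4*c > 24)) → ((c + 9*z > 20 → c + 3*z ≤ 16) ∧ 3*z = c - 8 ∧ 3*c > 16))) ∧ q = 3 implies it.
Every state satisfying the precondition satisfies the weakest precondition: the implication holds.
Answer: valid


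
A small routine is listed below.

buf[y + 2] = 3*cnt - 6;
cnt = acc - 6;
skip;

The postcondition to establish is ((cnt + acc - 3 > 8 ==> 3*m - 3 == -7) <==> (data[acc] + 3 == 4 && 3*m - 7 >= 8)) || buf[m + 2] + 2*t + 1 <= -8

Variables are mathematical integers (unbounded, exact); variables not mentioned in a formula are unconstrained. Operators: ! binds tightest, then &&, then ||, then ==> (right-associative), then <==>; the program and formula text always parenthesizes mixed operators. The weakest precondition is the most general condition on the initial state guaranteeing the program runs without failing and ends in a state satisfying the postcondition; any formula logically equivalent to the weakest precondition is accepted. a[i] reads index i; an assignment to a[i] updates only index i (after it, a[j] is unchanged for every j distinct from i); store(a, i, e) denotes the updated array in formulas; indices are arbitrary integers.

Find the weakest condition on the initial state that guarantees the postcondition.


Working backward. After the program, the postcondition ((cnt + acc - 3 > 8 ==> 3*m - 3 == -7) <==> (data[acc] + 3 == 4 && 3*m - 7 >= 8)) || buf[m + 2] + 2*t + 1 <= -8 must hold; in canonical form it is ((acc + cnt > 11 ==> 3*m == -4) <==> (data[acc] == 1 && 3*m >= 15)) || buf[m + 2] + 2*t <= -9.
Before skip: ((acc + cnt > 11 ==> 3*m == -4) <==> (data[acc] == 1 && 3*m >= 15)) || buf[m + 2] + 2*t <= -9
Before cnt := acc - 6: ((2*acc > 17 ==> 3*m == -4) <==> (data[acc] == 1 && 3*m >= 15)) || buf[m + 2] + 2*t <= -9
Before buf[y + 2] := 3*cnt - 6: ((2*acc > 17 ==> 3*m == -4) <==> (data[acc] == 1 && 3*m >= 15)) || store(buf, y + 2, 3*cnt - 6)[m + 2] + 2*t <= -9
Answer: WP = ((2*acc > 17 ==> 3*m == -4) <==> (data[acc] == 1 && 3*m >= 15)) || store(buf, y + 2, 3*cnt - 6)[m + 2] + 2*t <= -9


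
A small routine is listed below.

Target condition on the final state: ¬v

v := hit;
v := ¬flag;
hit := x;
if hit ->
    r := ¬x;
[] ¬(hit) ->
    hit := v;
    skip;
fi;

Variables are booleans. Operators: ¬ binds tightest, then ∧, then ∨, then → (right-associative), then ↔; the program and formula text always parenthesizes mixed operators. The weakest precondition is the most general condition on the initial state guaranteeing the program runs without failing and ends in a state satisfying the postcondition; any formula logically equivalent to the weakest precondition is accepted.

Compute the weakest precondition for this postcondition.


Working backward. After the program, ¬v must hold.
Then branch requires ¬v; else branch requires ¬v.
Before the if: (hit → (¬v)) ∧ ((¬hit) → (¬v))
Before hit := x: (x → (¬v)) ∧ ((¬x) → (¬v))
Before v := ¬flag: (x → flag) ∧ ((¬x) → flag)
Before v := hit: (x → flag) ∧ ((¬x) → flag)
Answer: WP = (x → flag) ∧ ((¬x) → flag)


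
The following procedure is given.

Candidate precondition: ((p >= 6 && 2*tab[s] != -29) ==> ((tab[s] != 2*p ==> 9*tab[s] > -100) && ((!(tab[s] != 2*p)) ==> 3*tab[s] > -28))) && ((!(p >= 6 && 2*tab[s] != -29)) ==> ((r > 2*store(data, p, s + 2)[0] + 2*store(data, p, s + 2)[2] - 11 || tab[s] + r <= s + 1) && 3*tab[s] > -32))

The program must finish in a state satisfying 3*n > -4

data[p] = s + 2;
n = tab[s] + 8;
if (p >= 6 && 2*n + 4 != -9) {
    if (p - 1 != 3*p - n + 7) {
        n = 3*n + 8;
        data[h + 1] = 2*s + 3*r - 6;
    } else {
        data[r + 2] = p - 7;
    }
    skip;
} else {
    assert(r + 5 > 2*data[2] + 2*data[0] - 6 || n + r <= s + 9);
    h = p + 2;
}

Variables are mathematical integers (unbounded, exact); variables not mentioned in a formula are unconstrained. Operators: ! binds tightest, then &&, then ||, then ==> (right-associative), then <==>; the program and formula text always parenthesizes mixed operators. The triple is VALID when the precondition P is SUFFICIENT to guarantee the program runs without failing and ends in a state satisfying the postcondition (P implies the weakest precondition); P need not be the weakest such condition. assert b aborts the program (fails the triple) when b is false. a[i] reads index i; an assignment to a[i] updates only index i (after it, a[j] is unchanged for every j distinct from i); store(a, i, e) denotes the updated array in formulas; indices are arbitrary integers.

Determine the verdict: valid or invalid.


Working backward. After the program, 3*n > -4 must hold.
Then branch requires (n != 2*p + 8 ==> 9*n > -28) && ((!(n != 2*p + 8)) ==> 3*n > -4); else branch requires (r > 2*data[0] + 2*data[2] - 11 || n + r <= s + 9) && 3*n > -4.
Before the if: ((p >= 6 && 2*n != -13) ==> ((n != 2*p + 8 ==> 9*n > -28) && ((!(n != 2*p + 8)) ==> 3*n > -4))) && ((!(p >= 6 && 2*n != -13)) ==> ((r > 2*data[0] + 2*data[2] - 11 || n + r <= s + 9) && 3*n > -4))
Before n := tab[s] + 8: ((p >= 6 && 2*tab[s] != -29) ==> ((tab[s] != 2*p ==> 9*tab[s] > -100) && ((!(tab[s] != 2*p)) ==> 3*tab[s] > -28))) && ((!(p >= 6 && 2*tab[s] != -29)) ==> ((r > 2*data[0] + 2*data[2] - 11 || tab[s] + r <= s + 1) && 3*tab[s] > -28))
Before data[p] := s + 2: ((p >= 6 && 2*tab[s] != -29) ==> ((tab[s] != 2*p ==> 9*tab[s] > -100) && ((!(tab[s] != 2*p)) ==> 3*tab[s] > -28))) && ((!(p >= 6 && 2*tab[s] != -29)) ==> ((r > 2*store(data, p, s + 2)[0] + 2*store(data, p, s + 2)[2] - 11 || tab[s] + r <= s + 1) && 3*tab[s] > -28))
The weakest precondition is ((p >= 6 && 2*tab[s] != -29) ==> ((tab[s] != 2*p ==> 9*tab[s] > -100) && ((!(tab[s] != 2*p)) ==> 3*tab[s] > -28))) && ((!(p >= 6 && 2*tab[s] != -29)) ==> ((r > 2*store(data, p, s + 2)[0] + 2*store(data, p, s + 2)[2] - 11 || tab[s] + r <= s + 1) && 3*tab[s] > -28)).
Check whether ((p >= 6 && 2*tab[s] != -29) ==> ((tab[s] != 2*p ==> 9*tab[s] > -100) && ((!(tab[s] != 2*p)) ==> 3*tab[s] > -28))) && ((!(p >= 6 && 2*tab[s] != -29)) ==> ((r > 2*store(data, p, s + 2)[0] + 2*store(data, p, s + 2)[2] - 11 || tab[s] + r <= s + 1) && 3*tab[s] > -32)) implies it.
Countermodel: at the initial state data = {[-22039] = 3, [0] = 3, [2] = -30152, elsewhere 3}, p = 0, r = 0, s = -22039, tab = {[-22039] = -10, [0] = -10, [2] = -10, elsewhere -10}, the precondition holds but the weakest precondition fails.
Answer: invalid
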